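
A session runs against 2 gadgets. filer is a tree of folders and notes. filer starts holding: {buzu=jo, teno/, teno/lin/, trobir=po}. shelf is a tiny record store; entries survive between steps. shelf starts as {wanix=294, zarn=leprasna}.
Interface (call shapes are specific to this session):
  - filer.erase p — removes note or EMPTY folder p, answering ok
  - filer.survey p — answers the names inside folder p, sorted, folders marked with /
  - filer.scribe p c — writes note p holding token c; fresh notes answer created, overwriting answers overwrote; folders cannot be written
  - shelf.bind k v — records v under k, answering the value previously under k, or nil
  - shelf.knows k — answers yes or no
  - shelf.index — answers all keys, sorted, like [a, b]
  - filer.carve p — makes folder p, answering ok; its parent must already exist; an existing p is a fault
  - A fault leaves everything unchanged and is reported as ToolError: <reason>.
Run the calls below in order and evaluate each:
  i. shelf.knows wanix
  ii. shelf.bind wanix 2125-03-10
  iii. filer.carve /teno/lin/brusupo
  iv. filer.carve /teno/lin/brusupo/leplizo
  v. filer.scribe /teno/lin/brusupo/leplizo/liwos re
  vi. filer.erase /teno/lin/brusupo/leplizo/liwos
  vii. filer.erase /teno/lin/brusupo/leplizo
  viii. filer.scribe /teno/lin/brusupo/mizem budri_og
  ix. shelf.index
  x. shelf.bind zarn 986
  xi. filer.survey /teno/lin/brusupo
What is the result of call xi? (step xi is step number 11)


==> shelf.knows(k=wanix)
<== yes
==> shelf.bind(k=wanix, v=2125-03-10)
<== 294
==> filer.carve(p=/teno/lin/brusupo)
<== ok
==> filer.carve(p=/teno/lin/brusupo/leplizo)
<== ok
==> filer.scribe(p=/teno/lin/brusupo/leplizo/liwos, c=re)
<== created
==> filer.erase(p=/teno/lin/brusupo/leplizo/liwos)
<== ok
==> filer.erase(p=/teno/lin/brusupo/leplizo)
<== ok
==> filer.scribe(p=/teno/lin/brusupo/mizem, c=budri_og)
<== created
==> shelf.index()
<== [wanix, zarn]
==> shelf.bind(k=zarn, v=986)
<== leprasna
==> filer.survey(p=/teno/lin/brusupo)
<== [mizem]

Answer: [mizem]


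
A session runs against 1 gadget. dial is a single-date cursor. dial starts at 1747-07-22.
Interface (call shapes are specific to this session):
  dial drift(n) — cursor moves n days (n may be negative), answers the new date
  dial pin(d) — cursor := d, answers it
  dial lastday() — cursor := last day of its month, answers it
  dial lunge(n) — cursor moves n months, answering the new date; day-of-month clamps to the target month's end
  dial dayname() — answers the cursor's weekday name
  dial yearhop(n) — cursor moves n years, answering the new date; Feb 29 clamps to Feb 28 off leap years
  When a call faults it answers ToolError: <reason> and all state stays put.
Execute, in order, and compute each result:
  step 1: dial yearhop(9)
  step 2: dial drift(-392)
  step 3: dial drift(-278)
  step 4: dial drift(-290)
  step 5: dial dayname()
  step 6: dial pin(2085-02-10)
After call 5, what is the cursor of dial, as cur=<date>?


Answer: cur=1753-12-05

Derivation:
-- dial yearhop(9) == 1756-07-22
-- dial drift(-392) == 1755-06-26
-- dial drift(-278) == 1754-09-21
-- dial drift(-290) == 1753-12-05
-- dial dayname() == Wednesday
-- dial pin(2085-02-10) == 2085-02-10


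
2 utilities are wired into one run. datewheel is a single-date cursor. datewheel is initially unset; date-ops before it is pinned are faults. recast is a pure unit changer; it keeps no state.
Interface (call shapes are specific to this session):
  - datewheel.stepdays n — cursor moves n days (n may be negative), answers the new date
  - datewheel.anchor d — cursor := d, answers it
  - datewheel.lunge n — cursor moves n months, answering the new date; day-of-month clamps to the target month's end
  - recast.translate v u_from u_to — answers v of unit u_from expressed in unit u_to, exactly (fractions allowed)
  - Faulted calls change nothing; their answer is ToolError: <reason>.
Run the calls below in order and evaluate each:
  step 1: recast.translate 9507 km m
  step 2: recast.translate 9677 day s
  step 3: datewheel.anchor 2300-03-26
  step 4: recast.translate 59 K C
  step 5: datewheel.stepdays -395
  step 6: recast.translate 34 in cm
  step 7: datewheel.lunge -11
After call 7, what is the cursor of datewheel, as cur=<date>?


Answer: cur=2298-03-24

Derivation:
;; recast.translate(9507, km, m) == 9507000
;; recast.translate(9677, day, s) == 836092800
;; datewheel.anchor(2300-03-26) == 2300-03-26
;; recast.translate(59, K, C) == -4283/20
;; datewheel.stepdays(-395) == 2299-02-24
;; recast.translate(34, in, cm) == 2159/25
;; datewheel.lunge(-11) == 2298-03-24


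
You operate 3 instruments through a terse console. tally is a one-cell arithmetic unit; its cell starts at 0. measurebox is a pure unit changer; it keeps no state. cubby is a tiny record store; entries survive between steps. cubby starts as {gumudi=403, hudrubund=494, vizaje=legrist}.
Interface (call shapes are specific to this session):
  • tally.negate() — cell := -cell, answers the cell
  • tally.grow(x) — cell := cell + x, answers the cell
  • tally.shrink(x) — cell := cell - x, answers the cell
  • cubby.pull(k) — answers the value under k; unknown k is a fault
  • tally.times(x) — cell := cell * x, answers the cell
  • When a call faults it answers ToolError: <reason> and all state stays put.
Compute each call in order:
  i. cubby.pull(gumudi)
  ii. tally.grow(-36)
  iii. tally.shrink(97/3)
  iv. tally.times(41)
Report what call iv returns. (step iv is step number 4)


Answer: -8405/3

Derivation:
Act: cubby.pull[k→gumudi]
Obs: 403
Act: tally.grow[x→-36]
Obs: -36
Act: tally.shrink[x→97/3]
Obs: -205/3
Act: tally.times[x→41]
Obs: -8405/3


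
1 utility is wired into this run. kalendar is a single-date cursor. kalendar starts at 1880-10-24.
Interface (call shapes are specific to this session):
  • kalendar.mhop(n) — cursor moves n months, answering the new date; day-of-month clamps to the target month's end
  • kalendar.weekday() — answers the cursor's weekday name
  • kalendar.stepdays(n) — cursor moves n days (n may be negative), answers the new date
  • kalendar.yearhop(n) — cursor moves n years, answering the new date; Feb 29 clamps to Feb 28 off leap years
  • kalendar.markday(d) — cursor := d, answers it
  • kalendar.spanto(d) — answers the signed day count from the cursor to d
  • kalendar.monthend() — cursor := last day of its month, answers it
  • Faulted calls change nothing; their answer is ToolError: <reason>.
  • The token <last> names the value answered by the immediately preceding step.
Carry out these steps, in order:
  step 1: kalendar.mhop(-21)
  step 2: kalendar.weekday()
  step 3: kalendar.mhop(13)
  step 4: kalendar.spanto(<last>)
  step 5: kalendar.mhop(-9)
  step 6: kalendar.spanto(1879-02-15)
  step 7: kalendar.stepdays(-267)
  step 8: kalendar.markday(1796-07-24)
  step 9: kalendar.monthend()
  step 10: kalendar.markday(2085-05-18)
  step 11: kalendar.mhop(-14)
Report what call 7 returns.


Answer: 1878-08-30

Derivation:
→ mhop(n: -21)
← 1879-01-24
→ weekday()
← Friday
→ mhop(n: 13)
← 1880-02-24
→ spanto(d: <last>)
← 0
→ mhop(n: -9)
← 1879-05-24
→ spanto(d: 1879-02-15)
← -98
→ stepdays(n: -267)
← 1878-08-30
→ markday(d: 1796-07-24)
← 1796-07-24
→ monthend()
← 1796-07-31
→ markday(d: 2085-05-18)
← 2085-05-18
→ mhop(n: -14)
← 2084-03-18


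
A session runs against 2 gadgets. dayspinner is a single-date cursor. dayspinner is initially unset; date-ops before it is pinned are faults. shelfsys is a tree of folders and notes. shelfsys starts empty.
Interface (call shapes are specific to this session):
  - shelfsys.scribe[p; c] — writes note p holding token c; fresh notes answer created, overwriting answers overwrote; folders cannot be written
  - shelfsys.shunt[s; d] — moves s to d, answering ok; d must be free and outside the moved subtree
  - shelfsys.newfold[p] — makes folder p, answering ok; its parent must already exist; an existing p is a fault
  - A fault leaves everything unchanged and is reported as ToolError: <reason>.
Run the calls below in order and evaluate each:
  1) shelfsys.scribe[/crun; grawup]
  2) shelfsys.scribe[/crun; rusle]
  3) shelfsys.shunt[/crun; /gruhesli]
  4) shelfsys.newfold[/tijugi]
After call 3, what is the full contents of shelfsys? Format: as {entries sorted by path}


Answer: {gruhesli=rusle}

Derivation:
! scribe(p→/crun, c→grawup) ~> created
! scribe(p→/crun, c→rusle) ~> overwrote
! shunt(s→/crun, d→/gruhesli) ~> ok
! newfold(p→/tijugi) ~> ok


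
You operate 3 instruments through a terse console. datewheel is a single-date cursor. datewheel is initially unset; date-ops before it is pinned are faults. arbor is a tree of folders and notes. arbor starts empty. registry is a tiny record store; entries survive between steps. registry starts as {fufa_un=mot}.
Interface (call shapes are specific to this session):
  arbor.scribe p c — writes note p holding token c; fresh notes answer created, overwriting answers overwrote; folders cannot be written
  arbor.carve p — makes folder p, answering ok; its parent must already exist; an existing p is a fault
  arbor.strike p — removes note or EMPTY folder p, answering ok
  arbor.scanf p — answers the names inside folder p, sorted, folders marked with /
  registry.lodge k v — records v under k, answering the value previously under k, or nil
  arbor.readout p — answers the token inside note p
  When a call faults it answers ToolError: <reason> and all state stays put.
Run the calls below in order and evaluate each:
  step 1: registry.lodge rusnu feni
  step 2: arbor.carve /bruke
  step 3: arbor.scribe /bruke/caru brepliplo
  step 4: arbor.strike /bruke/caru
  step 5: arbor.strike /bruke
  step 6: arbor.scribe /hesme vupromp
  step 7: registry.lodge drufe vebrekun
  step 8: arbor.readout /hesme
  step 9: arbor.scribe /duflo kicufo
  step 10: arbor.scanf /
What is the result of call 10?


# 1. registry.lodge(k: rusnu, v: feni) == nil
# 2. arbor.carve(p: /bruke) == ok
# 3. arbor.scribe(p: /bruke/caru, c: brepliplo) == created
# 4. arbor.strike(p: /bruke/caru) == ok
# 5. arbor.strike(p: /bruke) == ok
# 6. arbor.scribe(p: /hesme, c: vupromp) == created
# 7. registry.lodge(k: drufe, v: vebrekun) == nil
# 8. arbor.readout(p: /hesme) == vupromp
# 9. arbor.scribe(p: /duflo, c: kicufo) == created
# 10. arbor.scanf(p: /) == [duflo, hesme]

Answer: [duflo, hesme]


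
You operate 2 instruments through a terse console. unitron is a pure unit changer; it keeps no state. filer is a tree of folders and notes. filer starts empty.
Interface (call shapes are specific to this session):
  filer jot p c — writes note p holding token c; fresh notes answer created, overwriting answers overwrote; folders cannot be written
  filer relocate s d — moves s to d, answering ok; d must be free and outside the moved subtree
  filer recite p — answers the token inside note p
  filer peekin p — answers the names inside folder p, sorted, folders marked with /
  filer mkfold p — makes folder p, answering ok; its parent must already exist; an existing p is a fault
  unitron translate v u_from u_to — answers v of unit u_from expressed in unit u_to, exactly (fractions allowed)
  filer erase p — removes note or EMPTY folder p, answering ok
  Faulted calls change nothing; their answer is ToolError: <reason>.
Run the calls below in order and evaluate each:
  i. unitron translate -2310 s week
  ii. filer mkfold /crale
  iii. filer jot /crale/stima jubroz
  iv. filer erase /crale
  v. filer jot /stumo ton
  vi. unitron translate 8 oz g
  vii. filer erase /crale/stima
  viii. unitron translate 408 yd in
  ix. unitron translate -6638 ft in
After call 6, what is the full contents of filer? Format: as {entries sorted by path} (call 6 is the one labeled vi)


Answer: {crale/, crale/stima=jubroz, stumo=ton}

Derivation:
Calling unitron translate on v='-2310', u_from='s', u_to='week', → -11/2880.
Then filer mkfold on p='/crale', — result: ok.
I run filer jot on p='/crale/stima', c='jubroz', yielding created.
I invoke filer erase on p='/crale', which returns ToolError: not empty.
I invoke filer jot on p='/stumo', c='ton', giving created.
Now I run unitron translate on v='8', u_from='oz', u_to='g', — result: 45359237/200000.
Calling filer erase on p='/crale/stima', and get ok.
I try unitron translate on v='408', u_from='yd', u_to='in': 14688.
Invoking unitron translate on v='-6638', u_from='ft', u_to='in', which returns -79656.


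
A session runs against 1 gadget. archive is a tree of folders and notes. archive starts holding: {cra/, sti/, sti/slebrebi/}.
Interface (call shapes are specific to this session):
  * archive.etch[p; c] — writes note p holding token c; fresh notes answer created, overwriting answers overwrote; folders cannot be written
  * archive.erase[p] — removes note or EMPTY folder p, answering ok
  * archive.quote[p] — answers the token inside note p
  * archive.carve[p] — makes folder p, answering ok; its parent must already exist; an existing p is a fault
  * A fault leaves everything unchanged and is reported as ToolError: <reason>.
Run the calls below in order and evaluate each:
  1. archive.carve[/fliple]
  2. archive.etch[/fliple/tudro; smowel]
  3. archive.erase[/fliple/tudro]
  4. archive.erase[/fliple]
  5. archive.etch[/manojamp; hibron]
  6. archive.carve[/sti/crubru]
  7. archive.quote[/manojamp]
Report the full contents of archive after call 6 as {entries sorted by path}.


Answer: {cra/, manojamp=hibron, sti/, sti/crubru/, sti/slebrebi/}

Derivation:
Do: carve[p: /fliple]
See: ok
Do: etch[p: /fliple/tudro; c: smowel]
See: created
Do: erase[p: /fliple/tudro]
See: ok
Do: erase[p: /fliple]
See: ok
Do: etch[p: /manojamp; c: hibron]
See: created
Do: carve[p: /sti/crubru]
See: ok
Do: quote[p: /manojamp]
See: hibron


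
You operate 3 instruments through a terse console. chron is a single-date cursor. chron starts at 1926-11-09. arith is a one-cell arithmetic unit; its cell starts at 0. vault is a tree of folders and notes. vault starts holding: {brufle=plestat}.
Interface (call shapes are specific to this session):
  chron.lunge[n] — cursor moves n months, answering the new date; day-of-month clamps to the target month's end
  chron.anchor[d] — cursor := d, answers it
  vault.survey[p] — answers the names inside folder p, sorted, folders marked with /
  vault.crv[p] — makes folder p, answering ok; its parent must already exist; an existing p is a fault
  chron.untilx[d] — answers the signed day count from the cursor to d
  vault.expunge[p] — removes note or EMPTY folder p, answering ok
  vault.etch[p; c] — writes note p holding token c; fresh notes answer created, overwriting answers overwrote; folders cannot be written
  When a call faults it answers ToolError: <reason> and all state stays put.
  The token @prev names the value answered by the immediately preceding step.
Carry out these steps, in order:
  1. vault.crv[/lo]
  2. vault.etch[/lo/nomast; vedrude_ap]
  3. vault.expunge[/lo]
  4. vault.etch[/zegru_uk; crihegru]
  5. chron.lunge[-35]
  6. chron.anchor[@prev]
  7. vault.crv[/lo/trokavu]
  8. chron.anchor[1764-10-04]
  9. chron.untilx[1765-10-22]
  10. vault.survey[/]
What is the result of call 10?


Answer: [brufle, lo/, zegru_uk]

Derivation:
~$ vault.crv p=/lo
:: ok
~$ vault.etch p=/lo/nomast c=vedrude_ap
:: created
~$ vault.expunge p=/lo
:: ToolError: not empty
~$ vault.etch p=/zegru_uk c=crihegru
:: created
~$ chron.lunge n=-35
:: 1923-12-09
~$ chron.anchor d=@prev
:: 1923-12-09
~$ vault.crv p=/lo/trokavu
:: ok
~$ chron.anchor d=1764-10-04
:: 1764-10-04
~$ chron.untilx d=1765-10-22
:: 383
~$ vault.survey p=/
:: [brufle, lo/, zegru_uk]


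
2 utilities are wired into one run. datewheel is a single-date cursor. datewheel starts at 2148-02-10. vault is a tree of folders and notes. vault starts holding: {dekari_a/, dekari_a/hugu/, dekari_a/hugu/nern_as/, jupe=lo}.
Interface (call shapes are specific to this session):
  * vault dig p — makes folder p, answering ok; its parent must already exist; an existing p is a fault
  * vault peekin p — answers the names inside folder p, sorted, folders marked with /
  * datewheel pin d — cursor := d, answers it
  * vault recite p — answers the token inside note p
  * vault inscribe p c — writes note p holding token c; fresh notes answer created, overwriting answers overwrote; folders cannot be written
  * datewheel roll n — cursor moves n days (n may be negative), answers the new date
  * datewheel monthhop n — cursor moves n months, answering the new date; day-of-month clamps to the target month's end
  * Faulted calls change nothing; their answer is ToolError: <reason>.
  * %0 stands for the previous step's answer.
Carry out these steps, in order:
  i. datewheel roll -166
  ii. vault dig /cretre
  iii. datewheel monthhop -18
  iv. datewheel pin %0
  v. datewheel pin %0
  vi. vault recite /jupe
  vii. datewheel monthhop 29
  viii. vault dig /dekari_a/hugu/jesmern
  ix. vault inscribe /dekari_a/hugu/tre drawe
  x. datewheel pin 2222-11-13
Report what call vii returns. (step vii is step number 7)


Do: datewheel roll[n='-166']
See: 2147-08-28
Do: vault dig[p='/cretre']
See: ok
Do: datewheel monthhop[n='-18']
See: 2146-02-28
Do: datewheel pin[d='%0']
See: 2146-02-28
Do: datewheel pin[d='%0']
See: 2146-02-28
Do: vault recite[p='/jupe']
See: lo
Do: datewheel monthhop[n='29']
See: 2148-07-28
Do: vault dig[p='/dekari_a/hugu/jesmern']
See: ok
Do: vault inscribe[p='/dekari_a/hugu/tre'; c='drawe']
See: created
Do: datewheel pin[d='2222-11-13']
See: 2222-11-13

Answer: 2148-07-28


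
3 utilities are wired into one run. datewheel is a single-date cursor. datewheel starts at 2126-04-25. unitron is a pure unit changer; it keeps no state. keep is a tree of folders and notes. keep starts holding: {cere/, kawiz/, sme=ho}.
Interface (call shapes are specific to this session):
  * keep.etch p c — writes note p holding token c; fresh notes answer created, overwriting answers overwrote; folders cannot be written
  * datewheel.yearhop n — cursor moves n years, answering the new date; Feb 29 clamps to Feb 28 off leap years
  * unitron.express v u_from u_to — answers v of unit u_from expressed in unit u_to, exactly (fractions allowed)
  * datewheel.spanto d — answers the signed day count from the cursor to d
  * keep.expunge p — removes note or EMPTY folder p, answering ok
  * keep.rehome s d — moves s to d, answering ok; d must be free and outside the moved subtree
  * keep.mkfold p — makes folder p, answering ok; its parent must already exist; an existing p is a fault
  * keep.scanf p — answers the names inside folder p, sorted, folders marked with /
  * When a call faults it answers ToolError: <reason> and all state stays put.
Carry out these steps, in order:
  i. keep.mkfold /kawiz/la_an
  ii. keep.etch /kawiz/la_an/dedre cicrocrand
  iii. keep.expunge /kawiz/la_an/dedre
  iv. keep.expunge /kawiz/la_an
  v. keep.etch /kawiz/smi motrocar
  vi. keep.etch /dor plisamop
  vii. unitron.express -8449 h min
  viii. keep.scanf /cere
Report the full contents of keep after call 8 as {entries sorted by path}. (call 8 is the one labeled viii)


Answer: {cere/, dor=plisamop, kawiz/, kawiz/smi=motrocar, sme=ho}

Derivation:
Act: keep.mkfold[p=/kawiz/la_an]
Obs: ok
Act: keep.etch[p=/kawiz/la_an/dedre; c=cicrocrand]
Obs: created
Act: keep.expunge[p=/kawiz/la_an/dedre]
Obs: ok
Act: keep.expunge[p=/kawiz/la_an]
Obs: ok
Act: keep.etch[p=/kawiz/smi; c=motrocar]
Obs: created
Act: keep.etch[p=/dor; c=plisamop]
Obs: created
Act: unitron.express[v=-8449; u_from=h; u_to=min]
Obs: -506940
Act: keep.scanf[p=/cere]
Obs: []


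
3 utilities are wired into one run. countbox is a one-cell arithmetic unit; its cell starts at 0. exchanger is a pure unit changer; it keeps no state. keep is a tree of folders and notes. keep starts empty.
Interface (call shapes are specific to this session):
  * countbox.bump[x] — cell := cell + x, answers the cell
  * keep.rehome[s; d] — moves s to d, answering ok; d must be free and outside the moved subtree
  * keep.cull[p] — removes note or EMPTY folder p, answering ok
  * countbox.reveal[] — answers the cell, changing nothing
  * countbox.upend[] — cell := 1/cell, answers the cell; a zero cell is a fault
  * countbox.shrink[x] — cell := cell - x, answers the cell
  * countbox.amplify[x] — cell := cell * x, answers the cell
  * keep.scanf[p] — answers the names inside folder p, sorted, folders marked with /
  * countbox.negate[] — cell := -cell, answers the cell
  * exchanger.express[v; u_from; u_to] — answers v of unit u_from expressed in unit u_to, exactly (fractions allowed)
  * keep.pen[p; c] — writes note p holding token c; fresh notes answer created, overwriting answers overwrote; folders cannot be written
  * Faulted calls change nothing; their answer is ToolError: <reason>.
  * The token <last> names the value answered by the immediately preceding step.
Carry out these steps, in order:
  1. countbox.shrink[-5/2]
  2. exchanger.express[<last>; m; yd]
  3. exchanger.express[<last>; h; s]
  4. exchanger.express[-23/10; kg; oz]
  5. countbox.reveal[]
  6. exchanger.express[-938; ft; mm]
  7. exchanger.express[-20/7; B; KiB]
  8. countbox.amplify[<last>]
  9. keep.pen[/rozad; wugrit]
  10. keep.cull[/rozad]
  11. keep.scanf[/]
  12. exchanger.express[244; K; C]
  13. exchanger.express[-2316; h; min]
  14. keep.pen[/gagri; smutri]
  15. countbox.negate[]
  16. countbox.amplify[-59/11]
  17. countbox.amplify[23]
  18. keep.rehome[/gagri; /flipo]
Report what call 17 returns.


Answer: -33925/39424

Derivation:
>> shrink(-5/2)
<< 5/2
>> express(<last>, m, yd)
<< 3125/1143
>> express(<last>, h, s)
<< 1250000/127
>> express(-23/10, kg, oz)
<< -3680000000/45359237
>> reveal()
<< 5/2
>> express(-938, ft, mm)
<< -1429512/5
>> express(-20/7, B, KiB)
<< -5/1792
>> amplify(<last>)
<< -25/3584
>> pen(/rozad, wugrit)
<< created
>> cull(/rozad)
<< ok
>> scanf(/)
<< []
>> express(244, K, C)
<< -583/20
>> express(-2316, h, min)
<< -138960
>> pen(/gagri, smutri)
<< created
>> negate()
<< 25/3584
>> amplify(-59/11)
<< -1475/39424
>> amplify(23)
<< -33925/39424
>> rehome(/gagri, /flipo)
<< ok


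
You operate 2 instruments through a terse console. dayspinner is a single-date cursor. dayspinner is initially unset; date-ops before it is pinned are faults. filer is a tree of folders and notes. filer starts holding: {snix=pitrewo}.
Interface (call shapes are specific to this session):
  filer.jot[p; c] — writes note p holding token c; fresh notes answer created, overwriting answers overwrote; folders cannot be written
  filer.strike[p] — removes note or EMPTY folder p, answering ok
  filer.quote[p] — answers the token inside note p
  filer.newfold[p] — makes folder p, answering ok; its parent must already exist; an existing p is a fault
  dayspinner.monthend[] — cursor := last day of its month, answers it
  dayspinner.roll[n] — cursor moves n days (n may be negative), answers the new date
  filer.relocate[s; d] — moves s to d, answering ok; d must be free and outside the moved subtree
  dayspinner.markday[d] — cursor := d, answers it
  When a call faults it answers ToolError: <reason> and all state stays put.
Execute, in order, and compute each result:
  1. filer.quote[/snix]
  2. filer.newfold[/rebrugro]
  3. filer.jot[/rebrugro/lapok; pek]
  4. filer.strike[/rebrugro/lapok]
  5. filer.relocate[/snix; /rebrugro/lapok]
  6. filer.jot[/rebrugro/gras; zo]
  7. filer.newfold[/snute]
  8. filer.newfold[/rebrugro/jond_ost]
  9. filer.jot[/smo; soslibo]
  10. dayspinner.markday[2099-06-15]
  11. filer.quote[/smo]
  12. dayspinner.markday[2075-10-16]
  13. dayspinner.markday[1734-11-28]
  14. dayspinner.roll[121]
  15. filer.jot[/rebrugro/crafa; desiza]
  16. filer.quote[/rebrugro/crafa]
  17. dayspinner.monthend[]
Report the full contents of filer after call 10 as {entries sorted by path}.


;; 1. filer.quote(p=/snix) -> pitrewo
;; 2. filer.newfold(p=/rebrugro) -> ok
;; 3. filer.jot(p=/rebrugro/lapok, c=pek) -> created
;; 4. filer.strike(p=/rebrugro/lapok) -> ok
;; 5. filer.relocate(s=/snix, d=/rebrugro/lapok) -> ok
;; 6. filer.jot(p=/rebrugro/gras, c=zo) -> created
;; 7. filer.newfold(p=/snute) -> ok
;; 8. filer.newfold(p=/rebrugro/jond_ost) -> ok
;; 9. filer.jot(p=/smo, c=soslibo) -> created
;; 10. dayspinner.markday(d=2099-06-15) -> 2099-06-15
;; 11. filer.quote(p=/smo) -> soslibo
;; 12. dayspinner.markday(d=2075-10-16) -> 2075-10-16
;; 13. dayspinner.markday(d=1734-11-28) -> 1734-11-28
;; 14. dayspinner.roll(n=121) -> 1735-03-29
;; 15. filer.jot(p=/rebrugro/crafa, c=desiza) -> created
;; 16. filer.quote(p=/rebrugro/crafa) -> desiza
;; 17. dayspinner.monthend() -> 1735-03-31

Answer: {rebrugro/, rebrugro/gras=zo, rebrugro/jond_ost/, rebrugro/lapok=pitrewo, smo=soslibo, snute/}


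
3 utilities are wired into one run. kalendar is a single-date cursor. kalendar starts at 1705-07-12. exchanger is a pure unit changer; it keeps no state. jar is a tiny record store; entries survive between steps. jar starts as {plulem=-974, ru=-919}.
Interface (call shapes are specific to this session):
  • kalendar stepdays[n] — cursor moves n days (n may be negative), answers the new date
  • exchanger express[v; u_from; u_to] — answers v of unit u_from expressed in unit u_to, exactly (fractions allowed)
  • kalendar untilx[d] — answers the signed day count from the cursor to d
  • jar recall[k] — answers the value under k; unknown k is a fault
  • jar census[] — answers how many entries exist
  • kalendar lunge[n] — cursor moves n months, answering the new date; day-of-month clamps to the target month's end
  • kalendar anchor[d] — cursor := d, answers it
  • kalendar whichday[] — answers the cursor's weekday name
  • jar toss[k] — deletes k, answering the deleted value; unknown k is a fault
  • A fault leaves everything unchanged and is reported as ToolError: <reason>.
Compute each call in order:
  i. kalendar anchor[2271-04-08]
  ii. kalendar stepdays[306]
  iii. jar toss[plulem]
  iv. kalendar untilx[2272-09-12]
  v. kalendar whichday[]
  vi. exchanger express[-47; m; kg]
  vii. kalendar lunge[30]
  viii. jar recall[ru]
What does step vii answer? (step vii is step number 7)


Answer: 2274-08-08

Derivation:
Act: kalendar anchor[d='2271-04-08']
Obs: 2271-04-08
Act: kalendar stepdays[n='306']
Obs: 2272-02-08
Act: jar toss[k='plulem']
Obs: -974
Act: kalendar untilx[d='2272-09-12']
Obs: 217
Act: kalendar whichday[]
Obs: Thursday
Act: exchanger express[v='-47'; u_from='m'; u_to='kg']
Obs: ToolError: incompatible units
Act: kalendar lunge[n='30']
Obs: 2274-08-08
Act: jar recall[k='ru']
Obs: -919


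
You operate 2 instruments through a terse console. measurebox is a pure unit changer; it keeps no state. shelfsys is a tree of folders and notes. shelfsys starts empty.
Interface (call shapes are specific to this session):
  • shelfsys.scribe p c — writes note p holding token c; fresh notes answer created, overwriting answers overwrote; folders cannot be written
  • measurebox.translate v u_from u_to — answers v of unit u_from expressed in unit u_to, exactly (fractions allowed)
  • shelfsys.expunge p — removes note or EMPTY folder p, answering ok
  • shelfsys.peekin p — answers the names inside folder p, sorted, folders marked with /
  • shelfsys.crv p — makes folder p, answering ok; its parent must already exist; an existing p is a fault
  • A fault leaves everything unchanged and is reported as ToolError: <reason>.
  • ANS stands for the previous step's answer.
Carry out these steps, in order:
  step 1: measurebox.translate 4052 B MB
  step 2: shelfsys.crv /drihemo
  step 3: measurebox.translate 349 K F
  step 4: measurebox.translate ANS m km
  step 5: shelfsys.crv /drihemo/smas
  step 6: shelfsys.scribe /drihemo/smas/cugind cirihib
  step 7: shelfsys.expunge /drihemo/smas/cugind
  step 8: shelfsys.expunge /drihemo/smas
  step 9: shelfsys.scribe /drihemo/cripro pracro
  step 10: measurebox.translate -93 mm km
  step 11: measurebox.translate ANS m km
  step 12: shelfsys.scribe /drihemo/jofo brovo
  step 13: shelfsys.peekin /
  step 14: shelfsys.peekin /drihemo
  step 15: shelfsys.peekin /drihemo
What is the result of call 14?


Answer: [cripro, jofo]

Derivation:
% measurebox.translate(v: 4052, u_from: B, u_to: MB) ~> 1013/250000
% shelfsys.crv(p: /drihemo) ~> ok
% measurebox.translate(v: 349, u_from: K, u_to: F) ~> 16853/100
% measurebox.translate(v: ANS, u_from: m, u_to: km) ~> 16853/100000
% shelfsys.crv(p: /drihemo/smas) ~> ok
% shelfsys.scribe(p: /drihemo/smas/cugind, c: cirihib) ~> created
% shelfsys.expunge(p: /drihemo/smas/cugind) ~> ok
% shelfsys.expunge(p: /drihemo/smas) ~> ok
% shelfsys.scribe(p: /drihemo/cripro, c: pracro) ~> created
% measurebox.translate(v: -93, u_from: mm, u_to: km) ~> -93/1000000
% measurebox.translate(v: ANS, u_from: m, u_to: km) ~> -93/1000000000
% shelfsys.scribe(p: /drihemo/jofo, c: brovo) ~> created
% shelfsys.peekin(p: /) ~> [drihemo/]
% shelfsys.peekin(p: /drihemo) ~> [cripro, jofo]
% shelfsys.peekin(p: /drihemo) ~> [cripro, jofo]


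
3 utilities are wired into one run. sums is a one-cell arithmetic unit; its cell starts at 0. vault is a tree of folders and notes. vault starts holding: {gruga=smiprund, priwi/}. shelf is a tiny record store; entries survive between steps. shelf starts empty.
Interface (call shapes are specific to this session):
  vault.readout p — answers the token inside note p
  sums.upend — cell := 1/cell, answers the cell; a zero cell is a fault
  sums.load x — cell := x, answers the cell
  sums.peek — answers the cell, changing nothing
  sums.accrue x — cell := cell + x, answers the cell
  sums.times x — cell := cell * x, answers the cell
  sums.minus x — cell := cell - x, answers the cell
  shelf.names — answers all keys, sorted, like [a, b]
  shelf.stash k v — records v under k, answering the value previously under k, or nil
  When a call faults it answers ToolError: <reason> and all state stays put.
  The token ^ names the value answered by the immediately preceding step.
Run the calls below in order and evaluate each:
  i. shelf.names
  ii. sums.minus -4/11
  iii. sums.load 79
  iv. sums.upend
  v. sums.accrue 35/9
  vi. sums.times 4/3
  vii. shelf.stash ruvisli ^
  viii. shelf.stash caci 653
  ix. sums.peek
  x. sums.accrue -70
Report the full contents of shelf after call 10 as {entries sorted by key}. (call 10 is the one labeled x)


Answer: {caci=653, ruvisli=11096/2133}

Derivation:
;; 1. names() : []
;; 2. minus(x: -4/11) : 4/11
;; 3. load(x: 79) : 79
;; 4. upend() : 1/79
;; 5. accrue(x: 35/9) : 2774/711
;; 6. times(x: 4/3) : 11096/2133
;; 7. stash(k: ruvisli, v: ^) : nil
;; 8. stash(k: caci, v: 653) : nil
;; 9. peek() : 11096/2133
;; 10. accrue(x: -70) : -138214/2133


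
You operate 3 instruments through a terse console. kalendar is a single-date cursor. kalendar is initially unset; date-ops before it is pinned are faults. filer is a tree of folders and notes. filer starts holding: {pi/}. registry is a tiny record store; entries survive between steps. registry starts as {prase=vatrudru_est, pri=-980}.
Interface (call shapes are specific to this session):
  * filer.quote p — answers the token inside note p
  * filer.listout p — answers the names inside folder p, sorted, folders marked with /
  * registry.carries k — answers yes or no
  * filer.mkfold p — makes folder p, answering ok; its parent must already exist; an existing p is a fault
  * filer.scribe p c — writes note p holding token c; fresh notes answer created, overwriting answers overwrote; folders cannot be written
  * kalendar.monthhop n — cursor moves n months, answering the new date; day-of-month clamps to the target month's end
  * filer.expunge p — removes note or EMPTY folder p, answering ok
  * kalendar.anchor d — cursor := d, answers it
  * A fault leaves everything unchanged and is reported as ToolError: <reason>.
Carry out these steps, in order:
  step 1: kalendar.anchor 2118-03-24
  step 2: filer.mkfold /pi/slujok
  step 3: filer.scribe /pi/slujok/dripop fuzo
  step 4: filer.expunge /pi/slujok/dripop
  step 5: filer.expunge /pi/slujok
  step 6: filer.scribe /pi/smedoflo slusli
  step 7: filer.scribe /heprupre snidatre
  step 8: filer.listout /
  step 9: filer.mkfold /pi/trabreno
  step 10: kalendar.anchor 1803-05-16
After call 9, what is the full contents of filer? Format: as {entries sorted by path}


Answer: {heprupre=snidatre, pi/, pi/smedoflo=slusli, pi/trabreno/}

Derivation:
-> kalendar.anchor(d=2118-03-24)
<- 2118-03-24
-> filer.mkfold(p=/pi/slujok)
<- ok
-> filer.scribe(p=/pi/slujok/dripop, c=fuzo)
<- created
-> filer.expunge(p=/pi/slujok/dripop)
<- ok
-> filer.expunge(p=/pi/slujok)
<- ok
-> filer.scribe(p=/pi/smedoflo, c=slusli)
<- created
-> filer.scribe(p=/heprupre, c=snidatre)
<- created
-> filer.listout(p=/)
<- [heprupre, pi/]
-> filer.mkfold(p=/pi/trabreno)
<- ok
-> kalendar.anchor(d=1803-05-16)
<- 1803-05-16


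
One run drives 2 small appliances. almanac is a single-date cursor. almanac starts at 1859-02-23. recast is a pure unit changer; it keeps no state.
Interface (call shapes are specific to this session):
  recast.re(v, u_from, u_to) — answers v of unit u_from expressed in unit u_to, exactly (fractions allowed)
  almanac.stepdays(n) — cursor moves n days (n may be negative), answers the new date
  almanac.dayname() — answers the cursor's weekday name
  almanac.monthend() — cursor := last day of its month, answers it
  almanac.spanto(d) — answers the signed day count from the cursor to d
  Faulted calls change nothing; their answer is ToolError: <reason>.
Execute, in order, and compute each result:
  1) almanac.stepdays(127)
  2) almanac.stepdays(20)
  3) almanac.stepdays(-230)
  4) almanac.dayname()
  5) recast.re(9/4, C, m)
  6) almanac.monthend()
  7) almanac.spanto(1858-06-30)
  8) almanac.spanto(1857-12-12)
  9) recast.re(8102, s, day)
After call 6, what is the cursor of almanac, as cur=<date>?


! 1. almanac.stepdays(n='127') == 1859-06-30
! 2. almanac.stepdays(n='20') == 1859-07-20
! 3. almanac.stepdays(n='-230') == 1858-12-02
! 4. almanac.dayname() == Thursday
! 5. recast.re(v='9/4', u_from='C', u_to='m') == ToolError: incompatible units
! 6. almanac.monthend() == 1858-12-31
! 7. almanac.spanto(d='1858-06-30') == -184
! 8. almanac.spanto(d='1857-12-12') == -384
! 9. recast.re(v='8102', u_from='s', u_to='day') == 4051/43200

Answer: cur=1858-12-31


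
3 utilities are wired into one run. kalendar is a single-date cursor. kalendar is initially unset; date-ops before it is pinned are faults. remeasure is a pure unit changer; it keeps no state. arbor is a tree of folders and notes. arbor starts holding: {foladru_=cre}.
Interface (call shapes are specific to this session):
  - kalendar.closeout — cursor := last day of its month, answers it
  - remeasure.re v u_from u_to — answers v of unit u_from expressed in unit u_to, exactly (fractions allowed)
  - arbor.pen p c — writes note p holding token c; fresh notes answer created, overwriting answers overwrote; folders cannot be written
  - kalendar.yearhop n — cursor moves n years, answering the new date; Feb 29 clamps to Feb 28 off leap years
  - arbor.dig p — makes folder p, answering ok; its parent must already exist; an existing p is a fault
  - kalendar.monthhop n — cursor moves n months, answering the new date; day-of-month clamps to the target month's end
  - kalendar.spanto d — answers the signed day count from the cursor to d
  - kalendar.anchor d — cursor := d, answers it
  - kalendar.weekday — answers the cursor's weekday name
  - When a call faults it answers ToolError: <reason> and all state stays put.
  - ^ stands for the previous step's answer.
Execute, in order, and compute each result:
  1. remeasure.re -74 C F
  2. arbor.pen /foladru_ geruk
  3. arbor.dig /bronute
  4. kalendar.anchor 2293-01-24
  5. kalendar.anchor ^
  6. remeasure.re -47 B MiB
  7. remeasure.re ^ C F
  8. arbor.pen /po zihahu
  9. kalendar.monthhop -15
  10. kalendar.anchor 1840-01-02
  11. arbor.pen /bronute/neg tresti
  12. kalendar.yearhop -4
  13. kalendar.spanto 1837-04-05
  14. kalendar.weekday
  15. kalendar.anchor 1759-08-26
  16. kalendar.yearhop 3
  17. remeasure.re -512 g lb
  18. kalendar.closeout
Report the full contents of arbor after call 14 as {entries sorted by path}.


Act: remeasure.re[v: -74; u_from: C; u_to: F]
Obs: -506/5
Act: arbor.pen[p: /foladru_; c: geruk]
Obs: overwrote
Act: arbor.dig[p: /bronute]
Obs: ok
Act: kalendar.anchor[d: 2293-01-24]
Obs: 2293-01-24
Act: kalendar.anchor[d: ^]
Obs: 2293-01-24
Act: remeasure.re[v: -47; u_from: B; u_to: MiB]
Obs: -47/1048576
Act: remeasure.re[v: ^; u_from: C; u_to: F]
Obs: 167771737/5242880
Act: arbor.pen[p: /po; c: zihahu]
Obs: created
Act: kalendar.monthhop[n: -15]
Obs: 2291-10-24
Act: kalendar.anchor[d: 1840-01-02]
Obs: 1840-01-02
Act: arbor.pen[p: /bronute/neg; c: tresti]
Obs: created
Act: kalendar.yearhop[n: -4]
Obs: 1836-01-02
Act: kalendar.spanto[d: 1837-04-05]
Obs: 459
Act: kalendar.weekday[]
Obs: Saturday
Act: kalendar.anchor[d: 1759-08-26]
Obs: 1759-08-26
Act: kalendar.yearhop[n: 3]
Obs: 1762-08-26
Act: remeasure.re[v: -512; u_from: g; u_to: lb]
Obs: -51200000/45359237
Act: kalendar.closeout[]
Obs: 1762-08-31

Answer: {bronute/, bronute/neg=tresti, foladru_=geruk, po=zihahu}


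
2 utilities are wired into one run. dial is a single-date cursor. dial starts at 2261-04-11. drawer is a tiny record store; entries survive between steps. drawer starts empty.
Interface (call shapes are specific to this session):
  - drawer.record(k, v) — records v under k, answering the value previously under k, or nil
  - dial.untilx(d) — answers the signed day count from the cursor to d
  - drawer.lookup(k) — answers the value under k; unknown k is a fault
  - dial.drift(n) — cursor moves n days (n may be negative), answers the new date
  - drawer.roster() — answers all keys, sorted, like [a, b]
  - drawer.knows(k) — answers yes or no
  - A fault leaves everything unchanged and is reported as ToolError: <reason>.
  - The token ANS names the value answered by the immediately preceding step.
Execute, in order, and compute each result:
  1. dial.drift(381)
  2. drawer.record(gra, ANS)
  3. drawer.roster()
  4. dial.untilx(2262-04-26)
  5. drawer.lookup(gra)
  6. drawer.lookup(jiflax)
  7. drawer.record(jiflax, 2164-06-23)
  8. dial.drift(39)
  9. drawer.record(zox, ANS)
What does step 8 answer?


Act: dial.drift[n: 381]
Obs: 2262-04-27
Act: drawer.record[k: gra; v: ANS]
Obs: nil
Act: drawer.roster[]
Obs: [gra]
Act: dial.untilx[d: 2262-04-26]
Obs: -1
Act: drawer.lookup[k: gra]
Obs: 2262-04-27
Act: drawer.lookup[k: jiflax]
Obs: ToolError: no such key jiflax
Act: drawer.record[k: jiflax; v: 2164-06-23]
Obs: nil
Act: dial.drift[n: 39]
Obs: 2262-06-05
Act: drawer.record[k: zox; v: ANS]
Obs: nil

Answer: 2262-06-05


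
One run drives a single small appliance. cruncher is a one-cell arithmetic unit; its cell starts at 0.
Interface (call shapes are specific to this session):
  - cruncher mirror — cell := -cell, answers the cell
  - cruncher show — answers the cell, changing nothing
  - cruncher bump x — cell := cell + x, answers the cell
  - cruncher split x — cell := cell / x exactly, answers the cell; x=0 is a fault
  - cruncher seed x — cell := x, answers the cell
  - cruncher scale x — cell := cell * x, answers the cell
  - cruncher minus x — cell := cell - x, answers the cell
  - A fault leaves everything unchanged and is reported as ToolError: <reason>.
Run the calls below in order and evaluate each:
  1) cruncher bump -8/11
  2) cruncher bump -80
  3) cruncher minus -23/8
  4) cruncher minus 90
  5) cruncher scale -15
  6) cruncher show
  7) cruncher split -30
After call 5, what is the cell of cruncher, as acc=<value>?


Answer: acc=221565/88

Derivation:
I run cruncher bump passing x→-8/11, and observe -8/11.
I use cruncher bump passing x→-80, which returns -888/11.
Next I call cruncher minus passing x→-23/8, → -6851/88.
Next I call cruncher minus passing x→90, and observe -14771/88.
I call cruncher scale passing x→-15, — result: 221565/88.
I try cruncher show, and see 221565/88.
Now I run cruncher split passing x→-30, yielding -14771/176.


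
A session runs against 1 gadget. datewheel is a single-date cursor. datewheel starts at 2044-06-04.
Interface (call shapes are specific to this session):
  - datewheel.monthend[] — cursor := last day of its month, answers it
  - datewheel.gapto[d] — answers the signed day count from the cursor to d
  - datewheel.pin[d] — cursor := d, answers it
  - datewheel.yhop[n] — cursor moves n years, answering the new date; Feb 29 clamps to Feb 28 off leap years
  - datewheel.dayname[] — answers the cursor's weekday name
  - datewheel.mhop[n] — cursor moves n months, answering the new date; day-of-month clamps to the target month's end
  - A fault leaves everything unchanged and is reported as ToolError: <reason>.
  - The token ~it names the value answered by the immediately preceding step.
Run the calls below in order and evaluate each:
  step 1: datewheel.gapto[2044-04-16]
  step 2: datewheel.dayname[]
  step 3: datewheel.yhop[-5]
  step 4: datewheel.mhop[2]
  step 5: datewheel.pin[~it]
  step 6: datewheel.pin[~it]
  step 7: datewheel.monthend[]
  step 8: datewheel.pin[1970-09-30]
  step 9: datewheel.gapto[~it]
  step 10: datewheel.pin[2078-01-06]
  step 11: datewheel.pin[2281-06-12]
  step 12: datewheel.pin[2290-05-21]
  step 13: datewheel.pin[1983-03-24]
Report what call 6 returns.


Answer: 2039-08-04

Derivation:
> gapto d: 2044-04-16
  -49
> dayname
  Saturday
> yhop n: -5
  2039-06-04
> mhop n: 2
  2039-08-04
> pin d: ~it
  2039-08-04
> pin d: ~it
  2039-08-04
> monthend
  2039-08-31
> pin d: 1970-09-30
  1970-09-30
> gapto d: ~it
  0
> pin d: 2078-01-06
  2078-01-06
> pin d: 2281-06-12
  2281-06-12
> pin d: 2290-05-21
  2290-05-21
> pin d: 1983-03-24
  1983-03-24
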